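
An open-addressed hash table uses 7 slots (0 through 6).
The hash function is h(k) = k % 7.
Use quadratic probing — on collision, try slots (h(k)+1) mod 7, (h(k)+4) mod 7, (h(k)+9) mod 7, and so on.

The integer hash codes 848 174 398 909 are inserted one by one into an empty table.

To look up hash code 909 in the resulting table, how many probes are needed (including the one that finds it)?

3

Insert 848: h=1, slot 1 empty => index 1.
Insert 174: h=6, slot 6 empty => index 6.
Insert 398: h=6, slot 6 occupied => index 0.
Insert 909: h=6, slots 6,0 occupied => index 3.
Table: [398, 848, ∅, 909, ∅, ∅, 174]
Lookup 909: h=6, probe 6,0,3 → found at 3.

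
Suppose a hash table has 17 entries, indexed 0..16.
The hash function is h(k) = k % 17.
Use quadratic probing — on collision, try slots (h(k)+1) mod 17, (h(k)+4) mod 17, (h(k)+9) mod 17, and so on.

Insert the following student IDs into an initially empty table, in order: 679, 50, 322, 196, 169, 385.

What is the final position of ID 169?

Insert 679: h=16, slot 16 empty -> index 16.
Insert 50: h=16, slot 16 occupied -> index 0.
Insert 322: h=16, slots 16,0 occupied -> index 3.
Insert 196: h=9, slot 9 empty -> index 9.
Insert 169: h=16, slots 16,0,3 occupied -> index 8.
Insert 385: h=11, slot 11 empty -> index 11.
Table: [50, —, —, 322, —, —, —, —, 169, 196, —, 385, —, —, —, —, 679]

8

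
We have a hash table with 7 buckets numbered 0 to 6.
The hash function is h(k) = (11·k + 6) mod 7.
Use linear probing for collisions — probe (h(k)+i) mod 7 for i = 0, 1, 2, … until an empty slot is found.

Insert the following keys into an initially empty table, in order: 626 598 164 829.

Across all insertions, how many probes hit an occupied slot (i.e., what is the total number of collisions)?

626: h=4 => slot 4
598: h=4, probe 4,5 => slot 5
164: h=4, probe 4,5,6 => slot 6
829: h=4, probe 4,5,6,0 => slot 0
Table: [829, -, -, -, 626, 598, 164]

6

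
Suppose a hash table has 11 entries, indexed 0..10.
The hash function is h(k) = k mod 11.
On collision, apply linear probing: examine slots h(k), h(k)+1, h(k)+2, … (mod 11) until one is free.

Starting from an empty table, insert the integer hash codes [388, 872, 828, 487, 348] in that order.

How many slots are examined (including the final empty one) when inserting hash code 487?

4

Insert 388: h=3, slot 3 empty → index 3.
Insert 872: h=3, slot 3 occupied → index 4.
Insert 828: h=3, slots 3,4 occupied → index 5.
Insert 487: h=3, slots 3,4,5 occupied → index 6.
Insert 348: h=7, slot 7 empty → index 7.
Table: [., ., ., 388, 872, 828, 487, 348, ., ., .]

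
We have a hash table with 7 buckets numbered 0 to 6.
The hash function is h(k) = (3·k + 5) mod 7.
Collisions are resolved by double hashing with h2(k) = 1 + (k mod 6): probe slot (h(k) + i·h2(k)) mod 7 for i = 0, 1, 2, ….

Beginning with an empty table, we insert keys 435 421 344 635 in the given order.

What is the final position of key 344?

435 hashes to 1; slot 1 is free -> place at 1.
421 hashes to 1, h2=2; 1 taken -> place at 3.
344 hashes to 1, h2=3; 1 taken -> place at 4.
635 hashes to 6; slot 6 is free -> place at 6.
Table: [-, 435, -, 421, 344, -, 635]

4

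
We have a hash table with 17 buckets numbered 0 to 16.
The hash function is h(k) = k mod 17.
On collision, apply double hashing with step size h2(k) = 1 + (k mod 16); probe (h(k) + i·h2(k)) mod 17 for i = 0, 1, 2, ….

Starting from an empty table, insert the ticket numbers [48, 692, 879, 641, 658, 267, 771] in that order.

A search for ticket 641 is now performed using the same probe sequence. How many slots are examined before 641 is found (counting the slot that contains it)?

3

48 hashes to 14; slot 14 is free => place at 14.
692 hashes to 12; slot 12 is free => place at 12.
879 hashes to 12, h2=16; 12 taken => place at 11.
641 hashes to 12, h2=2; 12,14 taken => place at 16.
658 hashes to 12, h2=3; 12 taken => place at 15.
267 hashes to 12, h2=12; 12 taken => place at 7.
771 hashes to 6; slot 6 is free => place at 6.
Table: [-, -, -, -, -, -, 771, 267, -, -, -, 879, 692, -, 48, 658, 641]
Lookup 641: h=12, h2=2, probe 12,14,16 → found at 16.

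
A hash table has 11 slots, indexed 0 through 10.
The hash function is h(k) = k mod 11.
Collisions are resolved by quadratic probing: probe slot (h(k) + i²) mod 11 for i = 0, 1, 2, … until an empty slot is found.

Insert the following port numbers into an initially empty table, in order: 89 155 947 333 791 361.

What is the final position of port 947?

5

89 hashes to 1; slot 1 is free => place at 1.
155 hashes to 1; 1 taken => place at 2.
947 hashes to 1; 1,2 taken => place at 5.
333 hashes to 3; slot 3 is free => place at 3.
791 hashes to 10; slot 10 is free => place at 10.
361 hashes to 9; slot 9 is free => place at 9.
Table: [∅, 89, 155, 333, ∅, 947, ∅, ∅, ∅, 361, 791]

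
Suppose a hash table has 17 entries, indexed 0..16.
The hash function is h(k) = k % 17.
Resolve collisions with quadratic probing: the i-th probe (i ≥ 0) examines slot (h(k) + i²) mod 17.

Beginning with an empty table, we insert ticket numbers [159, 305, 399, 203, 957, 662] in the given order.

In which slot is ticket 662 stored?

159: h=6 => slot 6
305: h=16 => slot 16
399: h=8 => slot 8
203: h=16, probe 16,0 => slot 0
957: h=5 => slot 5
662: h=16, probe 16,0,3 => slot 3
Table: [203, _, _, 662, _, 957, 159, _, 399, _, _, _, _, _, _, _, 305]

3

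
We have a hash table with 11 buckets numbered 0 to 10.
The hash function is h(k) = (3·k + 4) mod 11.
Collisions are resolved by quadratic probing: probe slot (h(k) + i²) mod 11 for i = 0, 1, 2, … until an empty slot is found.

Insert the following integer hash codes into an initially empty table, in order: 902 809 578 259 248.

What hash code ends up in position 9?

Insert 902: h=4, slot 4 empty => index 4.
Insert 809: h=0, slot 0 empty => index 0.
Insert 578: h=0, slot 0 occupied => index 1.
Insert 259: h=0, slots 0,1,4 occupied => index 9.
Insert 248: h=0, slots 0,1,4,9 occupied => index 5.
Table: [809, 578, ., ., 902, 248, ., ., ., 259, .]

259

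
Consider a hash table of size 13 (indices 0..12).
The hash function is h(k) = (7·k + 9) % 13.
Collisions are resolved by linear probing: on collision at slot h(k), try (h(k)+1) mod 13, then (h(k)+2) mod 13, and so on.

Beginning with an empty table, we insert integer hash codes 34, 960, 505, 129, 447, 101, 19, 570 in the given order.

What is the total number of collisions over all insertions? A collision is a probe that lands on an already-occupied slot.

34: h=0 → slot 0
960: h=8 → slot 8
505: h=8, probe 8,9 → slot 9
129: h=2 → slot 2
447: h=5 → slot 5
101: h=1 → slot 1
19: h=12 → slot 12
570: h=8, probe 8,9,10 → slot 10
Table: [34, 101, 129, _, _, 447, _, _, 960, 505, 570, _, 19]

3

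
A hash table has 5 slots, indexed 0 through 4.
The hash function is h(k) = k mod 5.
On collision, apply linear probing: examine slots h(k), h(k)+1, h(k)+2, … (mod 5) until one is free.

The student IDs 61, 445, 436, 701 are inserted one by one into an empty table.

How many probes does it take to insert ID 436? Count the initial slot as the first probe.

61 hashes to 1; slot 1 is free -> place at 1.
445 hashes to 0; slot 0 is free -> place at 0.
436 hashes to 1; 1 taken -> place at 2.
701 hashes to 1; 1,2 taken -> place at 3.
Table: [445, 61, 436, 701, -]

2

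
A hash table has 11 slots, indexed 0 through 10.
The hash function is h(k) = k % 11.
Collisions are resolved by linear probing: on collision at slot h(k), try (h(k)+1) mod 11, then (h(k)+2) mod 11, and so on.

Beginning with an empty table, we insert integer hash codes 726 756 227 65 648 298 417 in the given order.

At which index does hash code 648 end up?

1

726 hashes to 0; slot 0 is free → place at 0.
756 hashes to 8; slot 8 is free → place at 8.
227 hashes to 7; slot 7 is free → place at 7.
65 hashes to 10; slot 10 is free → place at 10.
648 hashes to 10; 10,0 taken → place at 1.
298 hashes to 1; 1 taken → place at 2.
417 hashes to 10; 10,0,1,2 taken → place at 3.
Table: [726, 648, 298, 417, —, —, —, 227, 756, —, 65]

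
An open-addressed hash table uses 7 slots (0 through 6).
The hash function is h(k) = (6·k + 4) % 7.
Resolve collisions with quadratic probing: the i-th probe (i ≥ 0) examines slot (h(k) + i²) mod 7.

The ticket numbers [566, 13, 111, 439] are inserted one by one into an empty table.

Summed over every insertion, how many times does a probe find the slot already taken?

4

Insert 566: h=5, slot 5 empty => index 5.
Insert 13: h=5, slot 5 occupied => index 6.
Insert 111: h=5, slots 5,6 occupied => index 2.
Insert 439: h=6, slot 6 occupied => index 0.
Table: [439, ∅, 111, ∅, ∅, 566, 13]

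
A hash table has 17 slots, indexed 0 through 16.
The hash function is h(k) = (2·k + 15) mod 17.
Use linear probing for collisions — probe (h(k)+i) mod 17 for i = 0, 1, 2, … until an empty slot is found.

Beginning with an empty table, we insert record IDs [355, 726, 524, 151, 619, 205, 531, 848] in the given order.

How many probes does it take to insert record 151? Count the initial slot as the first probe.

355: h=11 -> slot 11
726: h=5 -> slot 5
524: h=9 -> slot 9
151: h=11, probe 11,12 -> slot 12
619: h=12, probe 12,13 -> slot 13
205: h=0 -> slot 0
531: h=6 -> slot 6
848: h=11, probe 11,12,13,14 -> slot 14
Table: [205, ., ., ., ., 726, 531, ., ., 524, ., 355, 151, 619, 848, ., .]

2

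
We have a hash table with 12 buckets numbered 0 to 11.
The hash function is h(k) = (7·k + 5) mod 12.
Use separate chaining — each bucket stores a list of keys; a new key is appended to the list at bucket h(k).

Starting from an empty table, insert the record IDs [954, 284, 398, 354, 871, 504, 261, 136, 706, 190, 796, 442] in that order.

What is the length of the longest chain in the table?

954 -> bucket 11
284 -> bucket 1
398 -> bucket 7
354 -> bucket 11 (collision)
871 -> bucket 6
504 -> bucket 5
261 -> bucket 8
136 -> bucket 9
706 -> bucket 3
190 -> bucket 3 (collision)
796 -> bucket 9 (collision)
442 -> bucket 3 (collision)
Final buckets:
0: ∅
1: 284
2: ∅
3: 706 -> 190 -> 442
4: ∅
5: 504
6: 871
7: 398
8: 261
9: 136 -> 796
10: ∅
11: 954 -> 354

3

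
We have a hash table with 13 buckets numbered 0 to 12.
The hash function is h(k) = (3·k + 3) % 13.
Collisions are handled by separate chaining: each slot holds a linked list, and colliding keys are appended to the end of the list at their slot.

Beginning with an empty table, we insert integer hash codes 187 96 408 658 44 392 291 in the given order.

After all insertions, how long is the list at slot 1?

1

187 -> bucket 5
96 -> bucket 5 (collision)
408 -> bucket 5 (collision)
658 -> bucket 1
44 -> bucket 5 (collision)
392 -> bucket 9
291 -> bucket 5 (collision)
Final buckets:
0: _
1: 658
2: _
3: _
4: _
5: 187 -> 96 -> 408 -> 44 -> 291
6: _
7: _
8: _
9: 392
10: _
11: _
12: _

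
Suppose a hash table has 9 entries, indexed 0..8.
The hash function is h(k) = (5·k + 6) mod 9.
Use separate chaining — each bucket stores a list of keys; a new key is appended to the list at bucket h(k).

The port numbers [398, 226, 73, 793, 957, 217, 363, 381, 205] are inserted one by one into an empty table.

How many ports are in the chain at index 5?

1

398 -> bucket 7
226 -> bucket 2
73 -> bucket 2 (collision)
793 -> bucket 2 (collision)
957 -> bucket 3
217 -> bucket 2 (collision)
363 -> bucket 3 (collision)
381 -> bucket 3 (collision)
205 -> bucket 5
Final buckets:
0: —
1: —
2: 226 -> 73 -> 793 -> 217
3: 957 -> 363 -> 381
4: —
5: 205
6: —
7: 398
8: —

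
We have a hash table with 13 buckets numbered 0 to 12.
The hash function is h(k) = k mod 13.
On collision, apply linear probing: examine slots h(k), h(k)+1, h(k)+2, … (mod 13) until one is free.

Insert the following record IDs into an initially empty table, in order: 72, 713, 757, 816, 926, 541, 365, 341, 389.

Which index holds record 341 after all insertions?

5

72 hashes to 7; slot 7 is free -> place at 7.
713 hashes to 11; slot 11 is free -> place at 11.
757 hashes to 3; slot 3 is free -> place at 3.
816 hashes to 10; slot 10 is free -> place at 10.
926 hashes to 3; 3 taken -> place at 4.
541 hashes to 8; slot 8 is free -> place at 8.
365 hashes to 1; slot 1 is free -> place at 1.
341 hashes to 3; 3,4 taken -> place at 5.
389 hashes to 12; slot 12 is free -> place at 12.
Table: [., 365, ., 757, 926, 341, ., 72, 541, ., 816, 713, 389]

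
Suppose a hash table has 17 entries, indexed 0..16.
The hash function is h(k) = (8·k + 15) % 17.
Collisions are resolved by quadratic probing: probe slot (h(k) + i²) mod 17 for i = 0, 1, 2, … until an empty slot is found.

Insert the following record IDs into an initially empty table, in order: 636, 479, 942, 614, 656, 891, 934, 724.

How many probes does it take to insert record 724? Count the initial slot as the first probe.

Insert 636: h=3, slot 3 empty => index 3.
Insert 479: h=5, slot 5 empty => index 5.
Insert 942: h=3, slot 3 occupied => index 4.
Insert 614: h=14, slot 14 empty => index 14.
Insert 656: h=10, slot 10 empty => index 10.
Insert 891: h=3, slots 3,4 occupied => index 7.
Insert 934: h=7, slot 7 occupied => index 8.
Insert 724: h=10, slot 10 occupied => index 11.
Table: [∅, ∅, ∅, 636, 942, 479, ∅, 891, 934, ∅, 656, 724, ∅, ∅, 614, ∅, ∅]

2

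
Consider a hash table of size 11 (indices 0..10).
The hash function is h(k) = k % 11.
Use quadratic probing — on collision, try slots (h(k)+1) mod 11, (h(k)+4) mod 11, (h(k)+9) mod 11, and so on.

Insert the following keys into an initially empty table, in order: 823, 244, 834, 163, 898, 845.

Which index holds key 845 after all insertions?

3

823 hashes to 9; slot 9 is free → place at 9.
244 hashes to 2; slot 2 is free → place at 2.
834 hashes to 9; 9 taken → place at 10.
163 hashes to 9; 9,10,2 taken → place at 7.
898 hashes to 7; 7 taken → place at 8.
845 hashes to 9; 9,10,2,7 taken → place at 3.
Table: [., ., 244, 845, ., ., ., 163, 898, 823, 834]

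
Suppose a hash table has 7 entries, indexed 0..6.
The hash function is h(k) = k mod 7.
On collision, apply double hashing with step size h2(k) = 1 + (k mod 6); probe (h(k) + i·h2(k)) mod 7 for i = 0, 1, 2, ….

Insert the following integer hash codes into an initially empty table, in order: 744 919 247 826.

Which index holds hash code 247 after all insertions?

6

Insert 744: h=2, slot 2 empty → index 2.
Insert 919: h=2, h2=2, slot 2 occupied → index 4.
Insert 247: h=2, h2=2, slots 2,4 occupied → index 6.
Insert 826: h=0, slot 0 empty → index 0.
Table: [826, _, 744, _, 919, _, 247]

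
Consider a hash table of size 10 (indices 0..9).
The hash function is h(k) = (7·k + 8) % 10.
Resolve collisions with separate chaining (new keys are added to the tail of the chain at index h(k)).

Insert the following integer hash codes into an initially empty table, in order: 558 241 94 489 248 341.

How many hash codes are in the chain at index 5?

2

558 -> bucket 4
241 -> bucket 5
94 -> bucket 6
489 -> bucket 1
248 -> bucket 4 (collision)
341 -> bucket 5 (collision)
Final buckets:
0: -
1: 489
2: -
3: -
4: 558 -> 248
5: 241 -> 341
6: 94
7: -
8: -
9: -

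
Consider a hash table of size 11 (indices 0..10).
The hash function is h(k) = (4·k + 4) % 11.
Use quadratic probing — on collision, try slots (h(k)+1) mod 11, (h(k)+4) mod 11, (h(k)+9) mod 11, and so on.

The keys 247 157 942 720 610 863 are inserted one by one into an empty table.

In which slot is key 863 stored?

247 hashes to 2; slot 2 is free => place at 2.
157 hashes to 5; slot 5 is free => place at 5.
942 hashes to 10; slot 10 is free => place at 10.
720 hashes to 2; 2 taken => place at 3.
610 hashes to 2; 2,3 taken => place at 6.
863 hashes to 2; 2,3,6 taken => place at 0.
Table: [863, _, 247, 720, _, 157, 610, _, _, _, 942]

0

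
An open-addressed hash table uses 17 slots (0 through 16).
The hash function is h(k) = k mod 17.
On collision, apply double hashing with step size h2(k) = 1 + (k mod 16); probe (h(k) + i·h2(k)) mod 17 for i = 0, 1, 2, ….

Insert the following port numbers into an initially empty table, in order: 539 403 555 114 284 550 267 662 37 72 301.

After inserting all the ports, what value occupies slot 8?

284

539 hashes to 12; slot 12 is free => place at 12.
403 hashes to 12, h2=4; 12 taken => place at 16.
555 hashes to 11; slot 11 is free => place at 11.
114 hashes to 12, h2=3; 12 taken => place at 15.
284 hashes to 12, h2=13; 12 taken => place at 8.
550 hashes to 6; slot 6 is free => place at 6.
267 hashes to 12, h2=12; 12 taken => place at 7.
662 hashes to 16, h2=7; 16,6 taken => place at 13.
37 hashes to 3; slot 3 is free => place at 3.
72 hashes to 4; slot 4 is free => place at 4.
301 hashes to 12, h2=14; 12 taken => place at 9.
Table: [., ., ., 37, 72, ., 550, 267, 284, 301, ., 555, 539, 662, ., 114, 403]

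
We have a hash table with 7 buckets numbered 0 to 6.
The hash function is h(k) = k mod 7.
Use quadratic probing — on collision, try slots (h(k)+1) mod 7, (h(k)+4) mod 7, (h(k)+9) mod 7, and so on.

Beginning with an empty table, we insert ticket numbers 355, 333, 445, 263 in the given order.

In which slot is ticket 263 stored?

6

355 hashes to 5; slot 5 is free → place at 5.
333 hashes to 4; slot 4 is free → place at 4.
445 hashes to 4; 4,5 taken → place at 1.
263 hashes to 4; 4,5,1 taken → place at 6.
Table: [_, 445, _, _, 333, 355, 263]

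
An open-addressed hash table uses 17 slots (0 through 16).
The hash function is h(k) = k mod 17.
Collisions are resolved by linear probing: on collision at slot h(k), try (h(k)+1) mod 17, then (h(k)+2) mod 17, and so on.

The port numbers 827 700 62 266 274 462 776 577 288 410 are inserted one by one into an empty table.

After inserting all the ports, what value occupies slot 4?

462

827: h=11 -> slot 11
700: h=3 -> slot 3
62: h=11, probe 11,12 -> slot 12
266: h=11, probe 11,12,13 -> slot 13
274: h=2 -> slot 2
462: h=3, probe 3,4 -> slot 4
776: h=11, probe 11,12,13,14 -> slot 14
577: h=16 -> slot 16
288: h=16, probe 16,0 -> slot 0
410: h=2, probe 2,3,4,5 -> slot 5
Table: [288, -, 274, 700, 462, 410, -, -, -, -, -, 827, 62, 266, 776, -, 577]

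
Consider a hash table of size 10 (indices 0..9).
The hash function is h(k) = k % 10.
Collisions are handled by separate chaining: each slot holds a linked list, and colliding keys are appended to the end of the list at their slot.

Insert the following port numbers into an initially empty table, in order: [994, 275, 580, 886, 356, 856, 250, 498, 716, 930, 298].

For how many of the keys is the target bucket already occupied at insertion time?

994 → bucket 4
275 → bucket 5
580 → bucket 0
886 → bucket 6
356 → bucket 6 (collision)
856 → bucket 6 (collision)
250 → bucket 0 (collision)
498 → bucket 8
716 → bucket 6 (collision)
930 → bucket 0 (collision)
298 → bucket 8 (collision)
Final buckets:
0: 580 -> 250 -> 930
1: ∅
2: ∅
3: ∅
4: 994
5: 275
6: 886 -> 356 -> 856 -> 716
7: ∅
8: 498 -> 298
9: ∅

6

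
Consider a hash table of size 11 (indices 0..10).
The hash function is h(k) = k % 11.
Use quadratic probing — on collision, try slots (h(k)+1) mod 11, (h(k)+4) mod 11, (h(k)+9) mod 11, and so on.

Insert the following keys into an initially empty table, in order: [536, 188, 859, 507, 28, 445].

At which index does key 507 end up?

5

536: h=8 => slot 8
188: h=1 => slot 1
859: h=1, probe 1,2 => slot 2
507: h=1, probe 1,2,5 => slot 5
28: h=6 => slot 6
445: h=5, probe 5,6,9 => slot 9
Table: [., 188, 859, ., ., 507, 28, ., 536, 445, .]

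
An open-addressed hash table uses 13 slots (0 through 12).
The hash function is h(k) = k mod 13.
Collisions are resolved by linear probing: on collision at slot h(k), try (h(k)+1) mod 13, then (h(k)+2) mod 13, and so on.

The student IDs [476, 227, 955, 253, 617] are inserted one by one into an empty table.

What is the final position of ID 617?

476: h=8 -> slot 8
227: h=6 -> slot 6
955: h=6, probe 6,7 -> slot 7
253: h=6, probe 6,7,8,9 -> slot 9
617: h=6, probe 6,7,8,9,10 -> slot 10
Table: [—, —, —, —, —, —, 227, 955, 476, 253, 617, —, —]

10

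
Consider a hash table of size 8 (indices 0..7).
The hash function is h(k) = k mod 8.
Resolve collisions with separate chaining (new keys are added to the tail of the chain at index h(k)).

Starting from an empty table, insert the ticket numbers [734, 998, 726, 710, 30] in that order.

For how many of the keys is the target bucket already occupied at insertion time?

4

734 → bucket 6
998 → bucket 6 (collision)
726 → bucket 6 (collision)
710 → bucket 6 (collision)
30 → bucket 6 (collision)
Final buckets:
0: _
1: _
2: _
3: _
4: _
5: _
6: 734 -> 998 -> 726 -> 710 -> 30
7: _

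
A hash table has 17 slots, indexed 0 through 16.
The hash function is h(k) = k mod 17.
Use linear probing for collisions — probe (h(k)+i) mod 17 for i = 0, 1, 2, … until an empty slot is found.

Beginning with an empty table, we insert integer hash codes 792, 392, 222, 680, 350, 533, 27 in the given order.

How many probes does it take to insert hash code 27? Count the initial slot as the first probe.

3

792: h=10 -> slot 10
392: h=1 -> slot 1
222: h=1, probe 1,2 -> slot 2
680: h=0 -> slot 0
350: h=10, probe 10,11 -> slot 11
533: h=6 -> slot 6
27: h=10, probe 10,11,12 -> slot 12
Table: [680, 392, 222, -, -, -, 533, -, -, -, 792, 350, 27, -, -, -, -]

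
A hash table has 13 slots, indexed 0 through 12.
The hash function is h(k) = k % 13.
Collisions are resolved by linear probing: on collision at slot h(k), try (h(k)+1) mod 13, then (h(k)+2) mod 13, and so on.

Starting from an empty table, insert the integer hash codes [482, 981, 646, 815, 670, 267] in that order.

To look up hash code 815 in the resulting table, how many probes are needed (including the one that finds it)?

Insert 482: h=1, slot 1 empty -> index 1.
Insert 981: h=6, slot 6 empty -> index 6.
Insert 646: h=9, slot 9 empty -> index 9.
Insert 815: h=9, slot 9 occupied -> index 10.
Insert 670: h=7, slot 7 empty -> index 7.
Insert 267: h=7, slot 7 occupied -> index 8.
Table: [., 482, ., ., ., ., 981, 670, 267, 646, 815, ., .]
Lookup 815: h=9, probe 9,10 → found at 10.

2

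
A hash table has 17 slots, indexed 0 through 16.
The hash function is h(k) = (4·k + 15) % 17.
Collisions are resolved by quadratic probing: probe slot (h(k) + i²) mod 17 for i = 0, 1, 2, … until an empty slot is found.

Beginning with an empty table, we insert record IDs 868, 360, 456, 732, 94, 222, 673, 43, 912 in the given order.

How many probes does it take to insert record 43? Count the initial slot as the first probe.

Insert 868: h=2, slot 2 empty => index 2.
Insert 360: h=10, slot 10 empty => index 10.
Insert 456: h=3, slot 3 empty => index 3.
Insert 732: h=2, slots 2,3 occupied => index 6.
Insert 94: h=0, slot 0 empty => index 0.
Insert 222: h=2, slots 2,3,6 occupied => index 11.
Insert 673: h=4, slot 4 empty => index 4.
Insert 43: h=0, slot 0 occupied => index 1.
Insert 912: h=8, slot 8 empty => index 8.
Table: [94, 43, 868, 456, 673, ., 732, ., 912, ., 360, 222, ., ., ., ., .]

2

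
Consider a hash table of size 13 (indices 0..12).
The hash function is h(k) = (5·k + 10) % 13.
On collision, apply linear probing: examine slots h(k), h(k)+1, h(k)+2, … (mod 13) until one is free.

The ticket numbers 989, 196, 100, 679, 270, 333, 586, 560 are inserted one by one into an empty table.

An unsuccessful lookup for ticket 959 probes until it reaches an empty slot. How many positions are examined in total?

2

989: h=2 => slot 2
196: h=2, probe 2,3 => slot 3
100: h=3, probe 3,4 => slot 4
679: h=12 => slot 12
270: h=8 => slot 8
333: h=11 => slot 11
586: h=2, probe 2,3,4,5 => slot 5
560: h=2, probe 2,3,4,5,6 => slot 6
Table: [., ., 989, 196, 100, 586, 560, ., 270, ., ., 333, 679]
Lookup 959: h=8, probe 8,9 → slot 9 empty, not found.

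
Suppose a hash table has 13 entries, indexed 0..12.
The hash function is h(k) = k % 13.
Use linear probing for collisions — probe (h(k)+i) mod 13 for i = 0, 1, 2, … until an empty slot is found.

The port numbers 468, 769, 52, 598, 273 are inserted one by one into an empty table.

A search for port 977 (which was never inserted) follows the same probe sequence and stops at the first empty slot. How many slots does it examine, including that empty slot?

4

Insert 468: h=0, slot 0 empty -> index 0.
Insert 769: h=2, slot 2 empty -> index 2.
Insert 52: h=0, slot 0 occupied -> index 1.
Insert 598: h=0, slots 0,1,2 occupied -> index 3.
Insert 273: h=0, slots 0,1,2,3 occupied -> index 4.
Table: [468, 52, 769, 598, 273, _, _, _, _, _, _, _, _]
Lookup 977: h=2, probe 2,3,4,5 → slot 5 empty, not found.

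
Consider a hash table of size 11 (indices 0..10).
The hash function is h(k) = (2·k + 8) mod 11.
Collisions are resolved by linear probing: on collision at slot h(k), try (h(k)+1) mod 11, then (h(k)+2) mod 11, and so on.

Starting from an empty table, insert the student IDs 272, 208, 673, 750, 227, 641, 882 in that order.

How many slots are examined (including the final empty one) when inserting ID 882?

272 hashes to 2; slot 2 is free => place at 2.
208 hashes to 6; slot 6 is free => place at 6.
673 hashes to 1; slot 1 is free => place at 1.
750 hashes to 1; 1,2 taken => place at 3.
227 hashes to 0; slot 0 is free => place at 0.
641 hashes to 3; 3 taken => place at 4.
882 hashes to 1; 1,2,3,4 taken => place at 5.
Table: [227, 673, 272, 750, 641, 882, 208, —, —, —, —]

5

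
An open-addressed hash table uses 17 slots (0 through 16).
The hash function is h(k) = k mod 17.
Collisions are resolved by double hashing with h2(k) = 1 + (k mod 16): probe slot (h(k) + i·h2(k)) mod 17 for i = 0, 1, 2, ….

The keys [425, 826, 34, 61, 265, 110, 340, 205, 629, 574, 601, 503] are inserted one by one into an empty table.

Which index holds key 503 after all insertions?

Insert 425: h=0, slot 0 empty => index 0.
Insert 826: h=10, slot 10 empty => index 10.
Insert 34: h=0, h2=3, slot 0 occupied => index 3.
Insert 61: h=10, h2=14, slot 10 occupied => index 7.
Insert 265: h=10, h2=10, slots 10,3 occupied => index 13.
Insert 110: h=8, slot 8 empty => index 8.
Insert 340: h=0, h2=5, slot 0 occupied => index 5.
Insert 205: h=1, slot 1 empty => index 1.
Insert 629: h=0, h2=6, slot 0 occupied => index 6.
Insert 574: h=13, h2=15, slot 13 occupied => index 11.
Insert 601: h=6, h2=10, slot 6 occupied => index 16.
Insert 503: h=10, h2=8, slots 10,1 occupied => index 9.
Table: [425, 205, ∅, 34, ∅, 340, 629, 61, 110, 503, 826, 574, ∅, 265, ∅, ∅, 601]

9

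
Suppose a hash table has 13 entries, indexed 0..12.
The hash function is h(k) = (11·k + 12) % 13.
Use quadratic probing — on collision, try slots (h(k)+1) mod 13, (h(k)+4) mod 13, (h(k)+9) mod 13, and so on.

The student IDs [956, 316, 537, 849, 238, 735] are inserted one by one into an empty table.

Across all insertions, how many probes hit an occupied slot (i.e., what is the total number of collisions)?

7

956 hashes to 11; slot 11 is free -> place at 11.
316 hashes to 4; slot 4 is free -> place at 4.
537 hashes to 4; 4 taken -> place at 5.
849 hashes to 4; 4,5 taken -> place at 8.
238 hashes to 4; 4,5,8 taken -> place at 0.
735 hashes to 11; 11 taken -> place at 12.
Table: [238, -, -, -, 316, 537, -, -, 849, -, -, 956, 735]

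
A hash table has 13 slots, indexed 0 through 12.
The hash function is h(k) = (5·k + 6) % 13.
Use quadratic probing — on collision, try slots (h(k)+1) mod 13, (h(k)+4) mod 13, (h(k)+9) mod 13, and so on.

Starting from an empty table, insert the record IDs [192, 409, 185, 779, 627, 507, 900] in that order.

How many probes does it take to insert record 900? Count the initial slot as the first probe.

3

192: h=4 → slot 4
409: h=10 → slot 10
185: h=8 → slot 8
779: h=1 → slot 1
627: h=8, probe 8,9 → slot 9
507: h=6 → slot 6
900: h=8, probe 8,9,12 → slot 12
Table: [_, 779, _, _, 192, _, 507, _, 185, 627, 409, _, 900]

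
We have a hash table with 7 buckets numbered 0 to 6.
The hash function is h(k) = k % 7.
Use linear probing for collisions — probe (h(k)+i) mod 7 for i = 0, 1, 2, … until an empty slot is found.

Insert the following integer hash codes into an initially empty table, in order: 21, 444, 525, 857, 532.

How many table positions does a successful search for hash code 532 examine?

21 hashes to 0; slot 0 is free → place at 0.
444 hashes to 3; slot 3 is free → place at 3.
525 hashes to 0; 0 taken → place at 1.
857 hashes to 3; 3 taken → place at 4.
532 hashes to 0; 0,1 taken → place at 2.
Table: [21, 525, 532, 444, 857, ∅, ∅]
Lookup 532: h=0, probe 0,1,2 → found at 2.

3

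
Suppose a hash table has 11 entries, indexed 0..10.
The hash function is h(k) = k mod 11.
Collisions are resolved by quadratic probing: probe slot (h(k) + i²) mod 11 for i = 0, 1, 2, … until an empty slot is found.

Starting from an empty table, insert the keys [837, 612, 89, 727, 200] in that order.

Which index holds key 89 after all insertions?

2

837 hashes to 1; slot 1 is free -> place at 1.
612 hashes to 7; slot 7 is free -> place at 7.
89 hashes to 1; 1 taken -> place at 2.
727 hashes to 1; 1,2 taken -> place at 5.
200 hashes to 2; 2 taken -> place at 3.
Table: [—, 837, 89, 200, —, 727, —, 612, —, —, —]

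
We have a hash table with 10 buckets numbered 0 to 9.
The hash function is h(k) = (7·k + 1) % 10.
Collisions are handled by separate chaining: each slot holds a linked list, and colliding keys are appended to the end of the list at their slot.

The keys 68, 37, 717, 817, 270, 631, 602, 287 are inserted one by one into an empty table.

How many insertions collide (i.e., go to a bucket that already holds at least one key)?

Insert 68: h=7, bucket 7 empty → new chain.
Insert 37: h=0, bucket 0 empty → new chain.
Insert 717: h=0, bucket 0 nonempty → append to chain.
Insert 817: h=0, bucket 0 nonempty → append to chain.
Insert 270: h=1, bucket 1 empty → new chain.
Insert 631: h=8, bucket 8 empty → new chain.
Insert 602: h=5, bucket 5 empty → new chain.
Insert 287: h=0, bucket 0 nonempty → append to chain.
Final buckets:
0: 37 -> 717 -> 817 -> 287
1: 270
2: _
3: _
4: _
5: 602
6: _
7: 68
8: 631
9: _

3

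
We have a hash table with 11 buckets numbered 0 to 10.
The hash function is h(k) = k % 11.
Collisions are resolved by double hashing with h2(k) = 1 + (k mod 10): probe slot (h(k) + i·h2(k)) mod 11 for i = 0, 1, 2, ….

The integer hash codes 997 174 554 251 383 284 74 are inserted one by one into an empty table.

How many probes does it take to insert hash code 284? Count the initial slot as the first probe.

2

Insert 997: h=7, slot 7 empty => index 7.
Insert 174: h=9, slot 9 empty => index 9.
Insert 554: h=4, slot 4 empty => index 4.
Insert 251: h=9, h2=2, slot 9 occupied => index 0.
Insert 383: h=9, h2=4, slot 9 occupied => index 2.
Insert 284: h=9, h2=5, slot 9 occupied => index 3.
Insert 74: h=8, slot 8 empty => index 8.
Table: [251, -, 383, 284, 554, -, -, 997, 74, 174, -]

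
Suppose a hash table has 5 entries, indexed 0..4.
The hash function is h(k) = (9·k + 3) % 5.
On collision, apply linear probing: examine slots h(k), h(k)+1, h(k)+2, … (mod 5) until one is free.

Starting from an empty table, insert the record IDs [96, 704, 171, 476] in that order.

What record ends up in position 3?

96 hashes to 2; slot 2 is free → place at 2.
704 hashes to 4; slot 4 is free → place at 4.
171 hashes to 2; 2 taken → place at 3.
476 hashes to 2; 2,3,4 taken → place at 0.
Table: [476, —, 96, 171, 704]

171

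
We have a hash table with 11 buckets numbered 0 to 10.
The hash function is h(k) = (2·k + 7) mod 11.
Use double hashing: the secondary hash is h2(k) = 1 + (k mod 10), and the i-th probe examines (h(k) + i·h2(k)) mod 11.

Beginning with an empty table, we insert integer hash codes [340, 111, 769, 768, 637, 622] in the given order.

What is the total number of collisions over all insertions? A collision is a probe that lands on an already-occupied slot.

Insert 340: h=5, slot 5 empty => index 5.
Insert 111: h=9, slot 9 empty => index 9.
Insert 769: h=5, h2=10, slot 5 occupied => index 4.
Insert 768: h=3, slot 3 empty => index 3.
Insert 637: h=5, h2=8, slot 5 occupied => index 2.
Insert 622: h=8, slot 8 empty => index 8.
Table: [—, —, 637, 768, 769, 340, —, —, 622, 111, —]

2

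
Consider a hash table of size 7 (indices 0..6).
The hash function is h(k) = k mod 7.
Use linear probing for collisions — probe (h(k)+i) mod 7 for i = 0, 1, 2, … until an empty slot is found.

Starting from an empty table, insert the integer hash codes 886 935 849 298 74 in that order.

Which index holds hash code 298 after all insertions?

886 hashes to 4; slot 4 is free => place at 4.
935 hashes to 4; 4 taken => place at 5.
849 hashes to 2; slot 2 is free => place at 2.
298 hashes to 4; 4,5 taken => place at 6.
74 hashes to 4; 4,5,6 taken => place at 0.
Table: [74, ., 849, ., 886, 935, 298]

6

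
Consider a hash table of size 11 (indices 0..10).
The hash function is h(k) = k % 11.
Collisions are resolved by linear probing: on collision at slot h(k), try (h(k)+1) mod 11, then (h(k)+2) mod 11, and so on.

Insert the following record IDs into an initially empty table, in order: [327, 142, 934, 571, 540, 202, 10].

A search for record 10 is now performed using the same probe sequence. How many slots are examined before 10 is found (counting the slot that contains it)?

5

327: h=8 → slot 8
142: h=10 → slot 10
934: h=10, probe 10,0 → slot 0
571: h=10, probe 10,0,1 → slot 1
540: h=1, probe 1,2 → slot 2
202: h=4 → slot 4
10: h=10, probe 10,0,1,2,3 → slot 3
Table: [934, 571, 540, 10, 202, -, -, -, 327, -, 142]
Lookup 10: h=10, probe 10,0,1,2,3 → found at 3.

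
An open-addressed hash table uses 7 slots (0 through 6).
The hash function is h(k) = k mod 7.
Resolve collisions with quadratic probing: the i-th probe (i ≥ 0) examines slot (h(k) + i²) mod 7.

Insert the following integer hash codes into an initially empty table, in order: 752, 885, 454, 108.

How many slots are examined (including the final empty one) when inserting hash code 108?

752: h=3 => slot 3
885: h=3, probe 3,4 => slot 4
454: h=6 => slot 6
108: h=3, probe 3,4,0 => slot 0
Table: [108, —, —, 752, 885, —, 454]

3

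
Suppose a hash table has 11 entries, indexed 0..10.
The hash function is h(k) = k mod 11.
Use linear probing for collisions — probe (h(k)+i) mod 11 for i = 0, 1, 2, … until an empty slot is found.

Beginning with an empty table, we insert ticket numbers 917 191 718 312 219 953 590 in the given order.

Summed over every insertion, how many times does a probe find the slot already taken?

Insert 917: h=4, slot 4 empty → index 4.
Insert 191: h=4, slot 4 occupied → index 5.
Insert 718: h=3, slot 3 empty → index 3.
Insert 312: h=4, slots 4,5 occupied → index 6.
Insert 219: h=10, slot 10 empty → index 10.
Insert 953: h=7, slot 7 empty → index 7.
Insert 590: h=7, slot 7 occupied → index 8.
Table: [∅, ∅, ∅, 718, 917, 191, 312, 953, 590, ∅, 219]

4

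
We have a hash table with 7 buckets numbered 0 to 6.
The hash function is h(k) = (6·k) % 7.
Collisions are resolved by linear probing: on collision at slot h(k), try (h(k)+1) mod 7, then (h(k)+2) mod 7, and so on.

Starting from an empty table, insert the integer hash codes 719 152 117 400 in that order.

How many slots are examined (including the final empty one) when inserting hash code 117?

719 hashes to 2; slot 2 is free -> place at 2.
152 hashes to 2; 2 taken -> place at 3.
117 hashes to 2; 2,3 taken -> place at 4.
400 hashes to 6; slot 6 is free -> place at 6.
Table: [∅, ∅, 719, 152, 117, ∅, 400]

3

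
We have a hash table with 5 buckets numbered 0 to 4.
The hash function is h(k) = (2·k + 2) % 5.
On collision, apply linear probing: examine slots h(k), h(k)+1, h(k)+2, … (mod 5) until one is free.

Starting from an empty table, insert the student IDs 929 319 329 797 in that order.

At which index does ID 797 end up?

3

Insert 929: h=0, slot 0 empty -> index 0.
Insert 319: h=0, slot 0 occupied -> index 1.
Insert 329: h=0, slots 0,1 occupied -> index 2.
Insert 797: h=1, slots 1,2 occupied -> index 3.
Table: [929, 319, 329, 797, ∅]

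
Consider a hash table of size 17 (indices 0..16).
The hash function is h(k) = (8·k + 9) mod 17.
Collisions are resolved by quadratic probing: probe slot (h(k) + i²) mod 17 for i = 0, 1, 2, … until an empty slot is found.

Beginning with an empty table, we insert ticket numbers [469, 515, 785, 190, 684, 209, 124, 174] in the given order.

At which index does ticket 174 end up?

469 hashes to 4; slot 4 is free → place at 4.
515 hashes to 15; slot 15 is free → place at 15.
785 hashes to 16; slot 16 is free → place at 16.
190 hashes to 16; 16 taken → place at 0.
684 hashes to 7; slot 7 is free → place at 7.
209 hashes to 15; 15,16 taken → place at 2.
124 hashes to 15; 15,16,2,7 taken → place at 14.
174 hashes to 7; 7 taken → place at 8.
Table: [190, -, 209, -, 469, -, -, 684, 174, -, -, -, -, -, 124, 515, 785]

8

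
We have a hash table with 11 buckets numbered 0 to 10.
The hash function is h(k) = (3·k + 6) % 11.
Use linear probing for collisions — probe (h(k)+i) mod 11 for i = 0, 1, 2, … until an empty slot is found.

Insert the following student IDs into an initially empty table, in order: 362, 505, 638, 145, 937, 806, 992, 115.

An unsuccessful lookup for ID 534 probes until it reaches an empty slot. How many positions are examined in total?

7

Insert 362: h=3, slot 3 empty → index 3.
Insert 505: h=3, slot 3 occupied → index 4.
Insert 638: h=6, slot 6 empty → index 6.
Insert 145: h=1, slot 1 empty → index 1.
Insert 937: h=1, slot 1 occupied → index 2.
Insert 806: h=4, slot 4 occupied → index 5.
Insert 992: h=1, slots 1,2,3,4,5,6 occupied → index 7.
Insert 115: h=10, slot 10 empty → index 10.
Table: [—, 145, 937, 362, 505, 806, 638, 992, —, —, 115]
Lookup 534: h=2, probe 2,3,4,5,6,7,8 → slot 8 empty, not found.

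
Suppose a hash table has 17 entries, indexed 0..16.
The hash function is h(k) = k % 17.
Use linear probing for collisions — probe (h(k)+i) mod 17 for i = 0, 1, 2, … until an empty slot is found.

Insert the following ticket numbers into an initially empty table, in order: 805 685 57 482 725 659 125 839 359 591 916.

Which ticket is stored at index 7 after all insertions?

57

805: h=6 → slot 6
685: h=5 → slot 5
57: h=6, probe 6,7 → slot 7
482: h=6, probe 6,7,8 → slot 8
725: h=11 → slot 11
659: h=13 → slot 13
125: h=6, probe 6,7,8,9 → slot 9
839: h=6, probe 6,7,8,9,10 → slot 10
359: h=2 → slot 2
591: h=13, probe 13,14 → slot 14
916: h=15 → slot 15
Table: [∅, ∅, 359, ∅, ∅, 685, 805, 57, 482, 125, 839, 725, ∅, 659, 591, 916, ∅]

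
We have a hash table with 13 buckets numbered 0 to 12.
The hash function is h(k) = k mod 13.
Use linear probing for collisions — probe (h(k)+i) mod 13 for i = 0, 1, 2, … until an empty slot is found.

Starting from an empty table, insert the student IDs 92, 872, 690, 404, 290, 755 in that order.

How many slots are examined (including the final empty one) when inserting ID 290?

92: h=1 → slot 1
872: h=1, probe 1,2 → slot 2
690: h=1, probe 1,2,3 → slot 3
404: h=1, probe 1,2,3,4 → slot 4
290: h=4, probe 4,5 → slot 5
755: h=1, probe 1,2,3,4,5,6 → slot 6
Table: [_, 92, 872, 690, 404, 290, 755, _, _, _, _, _, _]

2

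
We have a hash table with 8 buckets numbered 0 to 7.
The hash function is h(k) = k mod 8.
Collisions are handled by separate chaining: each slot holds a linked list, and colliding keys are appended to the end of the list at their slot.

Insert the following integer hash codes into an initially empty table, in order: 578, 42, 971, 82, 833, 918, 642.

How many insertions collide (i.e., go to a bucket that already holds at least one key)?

3

Insert 578: h=2, bucket 2 empty -> new chain.
Insert 42: h=2, bucket 2 nonempty -> append to chain.
Insert 971: h=3, bucket 3 empty -> new chain.
Insert 82: h=2, bucket 2 nonempty -> append to chain.
Insert 833: h=1, bucket 1 empty -> new chain.
Insert 918: h=6, bucket 6 empty -> new chain.
Insert 642: h=2, bucket 2 nonempty -> append to chain.
Final buckets:
0: -
1: 833
2: 578 -> 42 -> 82 -> 642
3: 971
4: -
5: -
6: 918
7: -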